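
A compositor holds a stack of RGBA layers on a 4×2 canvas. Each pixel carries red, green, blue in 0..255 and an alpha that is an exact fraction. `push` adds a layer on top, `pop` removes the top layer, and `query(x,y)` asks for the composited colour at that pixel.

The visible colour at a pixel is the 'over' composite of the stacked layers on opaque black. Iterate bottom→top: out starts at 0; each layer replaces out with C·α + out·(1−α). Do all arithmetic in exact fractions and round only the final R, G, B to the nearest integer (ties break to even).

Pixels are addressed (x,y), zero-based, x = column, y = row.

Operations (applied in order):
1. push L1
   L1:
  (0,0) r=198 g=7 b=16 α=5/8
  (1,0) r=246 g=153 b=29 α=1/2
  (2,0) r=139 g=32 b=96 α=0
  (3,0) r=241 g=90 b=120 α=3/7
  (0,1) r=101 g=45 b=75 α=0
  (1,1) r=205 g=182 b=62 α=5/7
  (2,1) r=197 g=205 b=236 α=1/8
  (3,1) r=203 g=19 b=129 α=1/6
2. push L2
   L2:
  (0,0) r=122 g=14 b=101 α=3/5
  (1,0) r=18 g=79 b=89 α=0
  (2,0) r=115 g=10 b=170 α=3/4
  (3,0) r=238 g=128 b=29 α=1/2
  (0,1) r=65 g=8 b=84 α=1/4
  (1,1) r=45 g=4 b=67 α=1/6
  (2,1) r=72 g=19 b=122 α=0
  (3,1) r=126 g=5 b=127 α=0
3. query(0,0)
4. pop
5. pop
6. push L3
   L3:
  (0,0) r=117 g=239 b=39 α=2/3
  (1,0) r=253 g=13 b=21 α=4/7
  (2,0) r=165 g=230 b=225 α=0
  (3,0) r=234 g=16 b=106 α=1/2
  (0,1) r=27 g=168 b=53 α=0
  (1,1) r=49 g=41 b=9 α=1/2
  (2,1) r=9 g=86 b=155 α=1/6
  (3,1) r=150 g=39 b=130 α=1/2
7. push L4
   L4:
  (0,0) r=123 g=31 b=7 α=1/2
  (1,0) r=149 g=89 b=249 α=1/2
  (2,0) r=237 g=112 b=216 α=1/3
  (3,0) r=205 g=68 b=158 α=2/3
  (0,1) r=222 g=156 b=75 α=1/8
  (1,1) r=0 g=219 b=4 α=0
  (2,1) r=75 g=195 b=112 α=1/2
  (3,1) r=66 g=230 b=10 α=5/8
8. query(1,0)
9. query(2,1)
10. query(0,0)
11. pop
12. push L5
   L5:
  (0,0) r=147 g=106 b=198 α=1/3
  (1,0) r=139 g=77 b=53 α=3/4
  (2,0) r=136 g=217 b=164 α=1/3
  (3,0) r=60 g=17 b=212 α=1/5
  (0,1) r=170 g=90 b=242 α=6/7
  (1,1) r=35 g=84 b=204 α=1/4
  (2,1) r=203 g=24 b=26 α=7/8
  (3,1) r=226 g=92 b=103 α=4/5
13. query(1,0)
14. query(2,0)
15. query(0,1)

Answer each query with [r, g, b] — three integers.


query (0,0) [L1,L2] — begin 0,0,0
after L1 α=5/8: [495/4, 35/8, 10]
after L2 α=3/5: [1227/10, 203/20, 323/5]
→ [123, 10, 65]

(1,0) stack=L3,L4; from [0,0,0]:
+L3 (α=4/7) → [1012/7, 52/7, 12]
+L4 (α=1/2) → [2055/14, 675/14, 261/2]
→ [147, 48, 130]

query (2,1) [L3,L4] — begin 0,0,0
L3 α=1/6: [3/2, 43/3, 155/6]
L4 α=1/2: [153/4, 314/3, 827/12]
→ [38, 105, 69]

(0,0) stack=L3,L4; from [0,0,0]:
after L3 α=2/3: [78, 478/3, 26]
after L4 α=1/2: [201/2, 571/6, 33/2]
= [100, 95, 16]

at x=1,y=0 over L3,L5:
after L3 α=4/7: [1012/7, 52/7, 12]
after L5 α=3/4: [3931/28, 1669/28, 171/4]
→ [140, 60, 43]

at x=2,y=0 over L3,L5:
L3 α=0: [0, 0, 0]
L5 α=1/3: [136/3, 217/3, 164/3]
→ [45, 72, 55]

at x=0,y=1 over L3,L5:
after L3 α=0: [0, 0, 0]
after L5 α=6/7: [1020/7, 540/7, 1452/7]
rounded: [146, 77, 207]


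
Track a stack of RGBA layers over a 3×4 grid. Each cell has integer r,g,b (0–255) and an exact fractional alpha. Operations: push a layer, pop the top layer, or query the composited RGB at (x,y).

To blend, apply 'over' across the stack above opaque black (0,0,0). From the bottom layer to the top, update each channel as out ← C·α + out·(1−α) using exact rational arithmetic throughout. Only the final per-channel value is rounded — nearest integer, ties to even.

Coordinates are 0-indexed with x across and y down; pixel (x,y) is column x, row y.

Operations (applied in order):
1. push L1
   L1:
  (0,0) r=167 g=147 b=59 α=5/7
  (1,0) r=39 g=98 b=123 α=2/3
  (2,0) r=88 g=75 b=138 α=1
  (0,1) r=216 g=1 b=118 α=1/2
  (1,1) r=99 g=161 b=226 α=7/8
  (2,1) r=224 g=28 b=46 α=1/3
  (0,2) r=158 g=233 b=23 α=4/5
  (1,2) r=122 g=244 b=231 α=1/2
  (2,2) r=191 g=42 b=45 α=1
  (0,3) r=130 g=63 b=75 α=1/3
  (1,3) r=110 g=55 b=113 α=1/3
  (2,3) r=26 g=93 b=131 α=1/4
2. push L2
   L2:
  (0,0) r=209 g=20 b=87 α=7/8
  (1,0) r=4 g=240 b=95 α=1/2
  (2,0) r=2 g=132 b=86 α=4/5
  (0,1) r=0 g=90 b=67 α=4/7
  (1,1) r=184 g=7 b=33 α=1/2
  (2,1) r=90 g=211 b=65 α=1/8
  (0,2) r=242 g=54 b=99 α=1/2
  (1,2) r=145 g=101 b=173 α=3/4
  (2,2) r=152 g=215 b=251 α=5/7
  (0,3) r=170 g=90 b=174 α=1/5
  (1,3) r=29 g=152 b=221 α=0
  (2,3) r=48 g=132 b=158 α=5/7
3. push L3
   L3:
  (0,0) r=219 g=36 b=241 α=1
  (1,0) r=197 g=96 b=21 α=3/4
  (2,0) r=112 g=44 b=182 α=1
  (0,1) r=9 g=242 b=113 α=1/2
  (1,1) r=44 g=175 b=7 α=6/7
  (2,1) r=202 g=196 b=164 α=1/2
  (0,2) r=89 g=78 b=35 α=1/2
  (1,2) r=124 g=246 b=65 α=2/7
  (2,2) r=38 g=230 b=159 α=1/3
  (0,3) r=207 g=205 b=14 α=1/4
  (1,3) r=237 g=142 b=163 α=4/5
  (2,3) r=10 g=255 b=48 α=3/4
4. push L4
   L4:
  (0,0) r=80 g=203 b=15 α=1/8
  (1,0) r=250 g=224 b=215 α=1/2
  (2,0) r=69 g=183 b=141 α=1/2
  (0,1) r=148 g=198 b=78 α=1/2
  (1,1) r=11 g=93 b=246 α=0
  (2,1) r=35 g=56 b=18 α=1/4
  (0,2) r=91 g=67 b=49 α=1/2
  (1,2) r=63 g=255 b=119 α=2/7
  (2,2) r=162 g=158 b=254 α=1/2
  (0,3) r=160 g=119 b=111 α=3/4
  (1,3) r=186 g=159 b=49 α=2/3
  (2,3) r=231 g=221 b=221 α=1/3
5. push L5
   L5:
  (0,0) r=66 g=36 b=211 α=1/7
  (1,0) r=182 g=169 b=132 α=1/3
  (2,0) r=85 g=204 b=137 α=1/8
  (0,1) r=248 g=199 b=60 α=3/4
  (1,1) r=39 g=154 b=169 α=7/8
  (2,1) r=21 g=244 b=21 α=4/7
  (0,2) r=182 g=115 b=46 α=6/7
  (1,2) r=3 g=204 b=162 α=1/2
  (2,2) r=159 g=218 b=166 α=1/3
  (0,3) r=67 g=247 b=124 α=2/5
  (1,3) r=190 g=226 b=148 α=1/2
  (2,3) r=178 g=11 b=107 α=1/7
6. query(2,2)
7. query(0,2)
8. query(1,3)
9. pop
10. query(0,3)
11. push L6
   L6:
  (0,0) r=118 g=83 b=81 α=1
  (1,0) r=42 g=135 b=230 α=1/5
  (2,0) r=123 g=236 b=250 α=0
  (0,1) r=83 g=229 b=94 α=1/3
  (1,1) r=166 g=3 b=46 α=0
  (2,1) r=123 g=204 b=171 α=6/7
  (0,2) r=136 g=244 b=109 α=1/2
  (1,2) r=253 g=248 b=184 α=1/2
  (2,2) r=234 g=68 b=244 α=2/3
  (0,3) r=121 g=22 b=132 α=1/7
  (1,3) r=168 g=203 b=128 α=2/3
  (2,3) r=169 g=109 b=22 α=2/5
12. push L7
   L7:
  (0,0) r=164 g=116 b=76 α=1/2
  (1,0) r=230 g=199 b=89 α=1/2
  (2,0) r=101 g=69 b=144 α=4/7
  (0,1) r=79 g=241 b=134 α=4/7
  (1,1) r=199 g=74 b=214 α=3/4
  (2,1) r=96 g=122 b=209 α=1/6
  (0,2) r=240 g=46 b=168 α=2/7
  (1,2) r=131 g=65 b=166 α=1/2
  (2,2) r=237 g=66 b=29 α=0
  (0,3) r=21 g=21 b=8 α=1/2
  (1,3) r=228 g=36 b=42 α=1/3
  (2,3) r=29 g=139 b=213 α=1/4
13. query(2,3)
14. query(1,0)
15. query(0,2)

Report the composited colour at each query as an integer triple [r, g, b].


(2,2) stack=L1,L2,L3,L4,L5; from [0,0,0]:
after L1 α=1: [191, 42, 45]
after L2 α=5/7: [1142/7, 1159/7, 1345/7]
after L3 α=1/3: [850/7, 3928/21, 3803/21]
after L4 α=1/2: [992/7, 3623/21, 9137/42]
after L5 α=1/3: [3097/21, 11824/63, 12623/63]
→ [147, 188, 200]

at x=0,y=2 over L1,L2,L3,L4,L5:
L1 α=4/5: [632/5, 932/5, 92/5]
L2 α=1/2: [921/5, 601/5, 587/10]
L3 α=1/2: [683/5, 991/10, 937/20]
L4 α=1/2: [569/5, 1661/20, 1917/40]
L5 α=6/7: [6029/35, 15461/140, 1851/40]
= [172, 110, 46]

query (1,3) [L1,L2,L3,L4,L5] — begin 0,0,0
L1 α=1/3: [110/3, 55/3, 113/3]
L2 α=0: [110/3, 55/3, 113/3]
L3 α=4/5: [2954/15, 1759/15, 2069/15]
L4 α=2/3: [8534/45, 6529/45, 3539/45]
L5 α=1/2: [8542/45, 16699/90, 10199/90]
rounded: [190, 186, 113]

query (0,3) [L1,L2,L3,L4] — begin 0,0,0
+L1 (α=1/3) → [130/3, 21, 25]
+L2 (α=1/5) → [206/3, 174/5, 274/5]
+L3 (α=1/4) → [413/4, 1547/20, 223/5]
+L4 (α=3/4) → [2333/16, 8687/80, 472/5]
→ [146, 109, 94]

query (2,3) [L1,L2,L3,L4,L6,L7] — begin 0,0,0
L1 α=1/4: [13/2, 93/4, 131/4]
L2 α=5/7: [253/7, 1413/14, 1711/14]
L3 α=3/4: [463/28, 12123/56, 3727/56]
L4 α=1/3: [3697/42, 18311/84, 3305/28]
L6 α=2/5: [8429/70, 4883/28, 11147/140]
L7 α=1/4: [27317/280, 18541/112, 63261/560]
= [98, 166, 113]

(1,0) stack=L1,L2,L3,L4,L6,L7; from [0,0,0]:
L1 α=2/3: [26, 196/3, 82]
L2 α=1/2: [15, 458/3, 177/2]
L3 α=3/4: [303/2, 661/6, 303/8]
L4 α=1/2: [803/4, 2005/12, 2023/16]
L6 α=1/5: [169, 482/3, 2943/20]
L7 α=1/2: [399/2, 1079/6, 4723/40]
= [200, 180, 118]

(0,2) stack=L1,L2,L3,L4,L6,L7; from [0,0,0]:
L1 α=4/5: [632/5, 932/5, 92/5]
L2 α=1/2: [921/5, 601/5, 587/10]
L3 α=1/2: [683/5, 991/10, 937/20]
L4 α=1/2: [569/5, 1661/20, 1917/40]
L6 α=1/2: [1249/10, 6541/40, 6277/80]
L7 α=2/7: [2209/14, 7277/56, 11653/112]
rounded: [158, 130, 104]


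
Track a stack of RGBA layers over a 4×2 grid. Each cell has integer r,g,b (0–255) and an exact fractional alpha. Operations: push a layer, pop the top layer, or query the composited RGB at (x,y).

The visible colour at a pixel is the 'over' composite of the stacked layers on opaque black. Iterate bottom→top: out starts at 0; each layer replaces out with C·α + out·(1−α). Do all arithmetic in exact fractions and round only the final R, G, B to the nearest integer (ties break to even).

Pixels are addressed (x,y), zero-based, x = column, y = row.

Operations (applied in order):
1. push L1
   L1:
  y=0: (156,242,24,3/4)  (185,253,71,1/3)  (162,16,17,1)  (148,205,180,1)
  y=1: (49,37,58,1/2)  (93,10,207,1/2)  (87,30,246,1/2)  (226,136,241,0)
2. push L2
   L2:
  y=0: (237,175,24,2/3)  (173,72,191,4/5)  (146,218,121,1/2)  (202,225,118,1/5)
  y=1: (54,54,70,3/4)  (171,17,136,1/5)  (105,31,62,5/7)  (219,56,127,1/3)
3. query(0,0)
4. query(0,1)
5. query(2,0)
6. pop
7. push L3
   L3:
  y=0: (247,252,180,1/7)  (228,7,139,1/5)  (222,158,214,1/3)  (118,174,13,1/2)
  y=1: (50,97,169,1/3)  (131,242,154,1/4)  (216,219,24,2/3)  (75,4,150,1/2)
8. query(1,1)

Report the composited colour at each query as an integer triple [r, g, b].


(0,0) stack=L1,L2; from [0,0,0]:
L1 α=3/4: [117, 363/2, 18]
L2 α=2/3: [197, 1063/6, 22]
→ [197, 177, 22]

at x=0,y=1 over L1,L2:
after L1 α=1/2: [49/2, 37/2, 29]
after L2 α=3/4: [373/8, 361/8, 239/4]
→ [47, 45, 60]

query (2,0) [L1,L2] — begin 0,0,0
L1 α=1: [162, 16, 17]
L2 α=1/2: [154, 117, 69]
rounded: [154, 117, 69]

query (1,1) [L1,L3] — begin 0,0,0
after L1 α=1/2: [93/2, 5, 207/2]
after L3 α=1/4: [541/8, 257/4, 929/8]
rounded: [68, 64, 116]


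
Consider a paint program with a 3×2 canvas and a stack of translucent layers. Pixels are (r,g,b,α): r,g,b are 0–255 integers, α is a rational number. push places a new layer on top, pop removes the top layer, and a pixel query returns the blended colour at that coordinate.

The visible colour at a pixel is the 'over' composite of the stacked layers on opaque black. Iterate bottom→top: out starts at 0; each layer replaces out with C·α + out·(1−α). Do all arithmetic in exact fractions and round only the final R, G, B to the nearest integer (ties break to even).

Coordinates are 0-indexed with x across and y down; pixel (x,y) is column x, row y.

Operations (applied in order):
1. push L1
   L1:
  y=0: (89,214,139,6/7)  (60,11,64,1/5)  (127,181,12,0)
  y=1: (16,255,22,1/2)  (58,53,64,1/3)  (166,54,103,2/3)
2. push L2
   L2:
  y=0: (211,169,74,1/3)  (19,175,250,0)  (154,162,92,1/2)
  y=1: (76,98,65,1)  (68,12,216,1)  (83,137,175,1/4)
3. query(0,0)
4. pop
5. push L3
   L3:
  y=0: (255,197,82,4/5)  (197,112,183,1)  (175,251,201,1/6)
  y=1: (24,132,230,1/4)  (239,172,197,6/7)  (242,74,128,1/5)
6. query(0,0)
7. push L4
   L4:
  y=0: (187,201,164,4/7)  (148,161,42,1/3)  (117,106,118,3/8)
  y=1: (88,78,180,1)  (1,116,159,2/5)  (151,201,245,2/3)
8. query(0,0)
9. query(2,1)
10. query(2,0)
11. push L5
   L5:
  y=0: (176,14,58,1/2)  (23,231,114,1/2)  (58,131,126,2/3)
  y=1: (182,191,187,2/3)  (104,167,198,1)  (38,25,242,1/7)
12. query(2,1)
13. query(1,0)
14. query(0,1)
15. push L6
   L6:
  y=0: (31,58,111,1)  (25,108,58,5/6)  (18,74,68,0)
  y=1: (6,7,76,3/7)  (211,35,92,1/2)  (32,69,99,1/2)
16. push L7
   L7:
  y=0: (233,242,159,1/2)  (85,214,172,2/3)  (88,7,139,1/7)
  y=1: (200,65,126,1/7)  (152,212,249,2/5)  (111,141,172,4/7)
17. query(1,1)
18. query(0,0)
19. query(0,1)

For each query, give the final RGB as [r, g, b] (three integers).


query (0,0) [L1,L2] — begin 0,0,0
L1 α=6/7: [534/7, 1284/7, 834/7]
L2 α=1/3: [2545/21, 3751/21, 2186/21]
→ [121, 179, 104]

(0,0) stack=L1,L3; from [0,0,0]:
+L1 (α=6/7) → [534/7, 1284/7, 834/7]
+L3 (α=4/5) → [7674/35, 1360/7, 626/7]
= [219, 194, 89]

query (0,0) [L1,L3,L4] — begin 0,0,0
after L1 α=6/7: [534/7, 1284/7, 834/7]
after L3 α=4/5: [7674/35, 1360/7, 626/7]
after L4 α=4/7: [49202/245, 9708/49, 6470/49]
= [201, 198, 132]

(2,1) stack=L1,L3,L4; from [0,0,0]:
L1 α=2/3: [332/3, 36, 206/3]
L3 α=1/5: [2054/15, 218/5, 1208/15]
L4 α=2/3: [6584/45, 2228/15, 8558/45]
= [146, 149, 190]

at x=2,y=0 over L1,L3,L4:
L1 α=0: [0, 0, 0]
L3 α=1/6: [175/6, 251/6, 67/2]
L4 α=3/8: [2981/48, 3163/48, 1043/16]
= [62, 66, 65]

at x=2,y=1 over L1,L3,L4,L5:
after L1 α=2/3: [332/3, 36, 206/3]
after L3 α=1/5: [2054/15, 218/5, 1208/15]
after L4 α=2/3: [6584/45, 2228/15, 8558/45]
after L5 α=1/7: [13738/105, 4581/35, 20746/105]
rounded: [131, 131, 198]

at x=1,y=0 over L1,L3,L4,L5:
L1 α=1/5: [12, 11/5, 64/5]
L3 α=1: [197, 112, 183]
L4 α=1/3: [542/3, 385/3, 136]
L5 α=1/2: [611/6, 539/3, 125]
→ [102, 180, 125]

(0,1) stack=L1,L3,L4,L5; from [0,0,0]:
+L1 (α=1/2) → [8, 255/2, 11]
+L3 (α=1/4) → [12, 1029/8, 263/4]
+L4 (α=1) → [88, 78, 180]
+L5 (α=2/3) → [452/3, 460/3, 554/3]
= [151, 153, 185]

(1,1) stack=L1,L3,L4,L5,L6,L7; from [0,0,0]:
after L1 α=1/3: [58/3, 53/3, 64/3]
after L3 α=6/7: [4360/21, 3149/21, 3610/21]
after L4 α=2/5: [4374/35, 4773/35, 5836/35]
after L5 α=1: [104, 167, 198]
after L6 α=1/2: [315/2, 101, 145]
after L7 α=2/5: [1553/10, 727/5, 933/5]
= [155, 145, 187]

(0,0) stack=L1,L3,L4,L5,L6,L7; from [0,0,0]:
+L1 (α=6/7) → [534/7, 1284/7, 834/7]
+L3 (α=4/5) → [7674/35, 1360/7, 626/7]
+L4 (α=4/7) → [49202/245, 9708/49, 6470/49]
+L5 (α=1/2) → [46161/245, 5197/49, 4656/49]
+L6 (α=1) → [31, 58, 111]
+L7 (α=1/2) → [132, 150, 135]
rounded: [132, 150, 135]

(0,1) stack=L1,L3,L4,L5,L6,L7; from [0,0,0]:
after L1 α=1/2: [8, 255/2, 11]
after L3 α=1/4: [12, 1029/8, 263/4]
after L4 α=1: [88, 78, 180]
after L5 α=2/3: [452/3, 460/3, 554/3]
after L6 α=3/7: [266/3, 1903/21, 2900/21]
after L7 α=1/7: [732/7, 4261/49, 6682/49]
→ [105, 87, 136]


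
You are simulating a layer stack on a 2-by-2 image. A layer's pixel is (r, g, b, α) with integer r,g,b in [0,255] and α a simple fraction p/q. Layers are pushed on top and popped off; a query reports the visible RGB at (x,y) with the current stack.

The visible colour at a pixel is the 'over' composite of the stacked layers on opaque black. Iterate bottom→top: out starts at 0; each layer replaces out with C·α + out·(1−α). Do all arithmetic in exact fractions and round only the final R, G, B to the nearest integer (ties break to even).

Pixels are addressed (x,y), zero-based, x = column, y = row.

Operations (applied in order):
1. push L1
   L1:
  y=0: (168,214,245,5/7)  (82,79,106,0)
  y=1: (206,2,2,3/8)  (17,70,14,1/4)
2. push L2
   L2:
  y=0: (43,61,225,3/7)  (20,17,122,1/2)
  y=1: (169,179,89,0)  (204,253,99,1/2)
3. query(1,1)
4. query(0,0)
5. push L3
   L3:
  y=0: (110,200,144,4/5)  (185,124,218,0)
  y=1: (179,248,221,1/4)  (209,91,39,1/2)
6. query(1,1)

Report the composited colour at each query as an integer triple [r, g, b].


at x=1,y=1 over L1,L2:
L1 α=1/4: [17/4, 35/2, 7/2]
L2 α=1/2: [833/8, 541/4, 205/4]
= [104, 135, 51]

at x=0,y=0 over L1,L2:
L1 α=5/7: [120, 1070/7, 175]
L2 α=3/7: [87, 5561/49, 1375/7]
→ [87, 113, 196]

query (1,1) [L1,L2,L3] — begin 0,0,0
after L1 α=1/4: [17/4, 35/2, 7/2]
after L2 α=1/2: [833/8, 541/4, 205/4]
after L3 α=1/2: [2505/16, 905/8, 361/8]
rounded: [157, 113, 45]


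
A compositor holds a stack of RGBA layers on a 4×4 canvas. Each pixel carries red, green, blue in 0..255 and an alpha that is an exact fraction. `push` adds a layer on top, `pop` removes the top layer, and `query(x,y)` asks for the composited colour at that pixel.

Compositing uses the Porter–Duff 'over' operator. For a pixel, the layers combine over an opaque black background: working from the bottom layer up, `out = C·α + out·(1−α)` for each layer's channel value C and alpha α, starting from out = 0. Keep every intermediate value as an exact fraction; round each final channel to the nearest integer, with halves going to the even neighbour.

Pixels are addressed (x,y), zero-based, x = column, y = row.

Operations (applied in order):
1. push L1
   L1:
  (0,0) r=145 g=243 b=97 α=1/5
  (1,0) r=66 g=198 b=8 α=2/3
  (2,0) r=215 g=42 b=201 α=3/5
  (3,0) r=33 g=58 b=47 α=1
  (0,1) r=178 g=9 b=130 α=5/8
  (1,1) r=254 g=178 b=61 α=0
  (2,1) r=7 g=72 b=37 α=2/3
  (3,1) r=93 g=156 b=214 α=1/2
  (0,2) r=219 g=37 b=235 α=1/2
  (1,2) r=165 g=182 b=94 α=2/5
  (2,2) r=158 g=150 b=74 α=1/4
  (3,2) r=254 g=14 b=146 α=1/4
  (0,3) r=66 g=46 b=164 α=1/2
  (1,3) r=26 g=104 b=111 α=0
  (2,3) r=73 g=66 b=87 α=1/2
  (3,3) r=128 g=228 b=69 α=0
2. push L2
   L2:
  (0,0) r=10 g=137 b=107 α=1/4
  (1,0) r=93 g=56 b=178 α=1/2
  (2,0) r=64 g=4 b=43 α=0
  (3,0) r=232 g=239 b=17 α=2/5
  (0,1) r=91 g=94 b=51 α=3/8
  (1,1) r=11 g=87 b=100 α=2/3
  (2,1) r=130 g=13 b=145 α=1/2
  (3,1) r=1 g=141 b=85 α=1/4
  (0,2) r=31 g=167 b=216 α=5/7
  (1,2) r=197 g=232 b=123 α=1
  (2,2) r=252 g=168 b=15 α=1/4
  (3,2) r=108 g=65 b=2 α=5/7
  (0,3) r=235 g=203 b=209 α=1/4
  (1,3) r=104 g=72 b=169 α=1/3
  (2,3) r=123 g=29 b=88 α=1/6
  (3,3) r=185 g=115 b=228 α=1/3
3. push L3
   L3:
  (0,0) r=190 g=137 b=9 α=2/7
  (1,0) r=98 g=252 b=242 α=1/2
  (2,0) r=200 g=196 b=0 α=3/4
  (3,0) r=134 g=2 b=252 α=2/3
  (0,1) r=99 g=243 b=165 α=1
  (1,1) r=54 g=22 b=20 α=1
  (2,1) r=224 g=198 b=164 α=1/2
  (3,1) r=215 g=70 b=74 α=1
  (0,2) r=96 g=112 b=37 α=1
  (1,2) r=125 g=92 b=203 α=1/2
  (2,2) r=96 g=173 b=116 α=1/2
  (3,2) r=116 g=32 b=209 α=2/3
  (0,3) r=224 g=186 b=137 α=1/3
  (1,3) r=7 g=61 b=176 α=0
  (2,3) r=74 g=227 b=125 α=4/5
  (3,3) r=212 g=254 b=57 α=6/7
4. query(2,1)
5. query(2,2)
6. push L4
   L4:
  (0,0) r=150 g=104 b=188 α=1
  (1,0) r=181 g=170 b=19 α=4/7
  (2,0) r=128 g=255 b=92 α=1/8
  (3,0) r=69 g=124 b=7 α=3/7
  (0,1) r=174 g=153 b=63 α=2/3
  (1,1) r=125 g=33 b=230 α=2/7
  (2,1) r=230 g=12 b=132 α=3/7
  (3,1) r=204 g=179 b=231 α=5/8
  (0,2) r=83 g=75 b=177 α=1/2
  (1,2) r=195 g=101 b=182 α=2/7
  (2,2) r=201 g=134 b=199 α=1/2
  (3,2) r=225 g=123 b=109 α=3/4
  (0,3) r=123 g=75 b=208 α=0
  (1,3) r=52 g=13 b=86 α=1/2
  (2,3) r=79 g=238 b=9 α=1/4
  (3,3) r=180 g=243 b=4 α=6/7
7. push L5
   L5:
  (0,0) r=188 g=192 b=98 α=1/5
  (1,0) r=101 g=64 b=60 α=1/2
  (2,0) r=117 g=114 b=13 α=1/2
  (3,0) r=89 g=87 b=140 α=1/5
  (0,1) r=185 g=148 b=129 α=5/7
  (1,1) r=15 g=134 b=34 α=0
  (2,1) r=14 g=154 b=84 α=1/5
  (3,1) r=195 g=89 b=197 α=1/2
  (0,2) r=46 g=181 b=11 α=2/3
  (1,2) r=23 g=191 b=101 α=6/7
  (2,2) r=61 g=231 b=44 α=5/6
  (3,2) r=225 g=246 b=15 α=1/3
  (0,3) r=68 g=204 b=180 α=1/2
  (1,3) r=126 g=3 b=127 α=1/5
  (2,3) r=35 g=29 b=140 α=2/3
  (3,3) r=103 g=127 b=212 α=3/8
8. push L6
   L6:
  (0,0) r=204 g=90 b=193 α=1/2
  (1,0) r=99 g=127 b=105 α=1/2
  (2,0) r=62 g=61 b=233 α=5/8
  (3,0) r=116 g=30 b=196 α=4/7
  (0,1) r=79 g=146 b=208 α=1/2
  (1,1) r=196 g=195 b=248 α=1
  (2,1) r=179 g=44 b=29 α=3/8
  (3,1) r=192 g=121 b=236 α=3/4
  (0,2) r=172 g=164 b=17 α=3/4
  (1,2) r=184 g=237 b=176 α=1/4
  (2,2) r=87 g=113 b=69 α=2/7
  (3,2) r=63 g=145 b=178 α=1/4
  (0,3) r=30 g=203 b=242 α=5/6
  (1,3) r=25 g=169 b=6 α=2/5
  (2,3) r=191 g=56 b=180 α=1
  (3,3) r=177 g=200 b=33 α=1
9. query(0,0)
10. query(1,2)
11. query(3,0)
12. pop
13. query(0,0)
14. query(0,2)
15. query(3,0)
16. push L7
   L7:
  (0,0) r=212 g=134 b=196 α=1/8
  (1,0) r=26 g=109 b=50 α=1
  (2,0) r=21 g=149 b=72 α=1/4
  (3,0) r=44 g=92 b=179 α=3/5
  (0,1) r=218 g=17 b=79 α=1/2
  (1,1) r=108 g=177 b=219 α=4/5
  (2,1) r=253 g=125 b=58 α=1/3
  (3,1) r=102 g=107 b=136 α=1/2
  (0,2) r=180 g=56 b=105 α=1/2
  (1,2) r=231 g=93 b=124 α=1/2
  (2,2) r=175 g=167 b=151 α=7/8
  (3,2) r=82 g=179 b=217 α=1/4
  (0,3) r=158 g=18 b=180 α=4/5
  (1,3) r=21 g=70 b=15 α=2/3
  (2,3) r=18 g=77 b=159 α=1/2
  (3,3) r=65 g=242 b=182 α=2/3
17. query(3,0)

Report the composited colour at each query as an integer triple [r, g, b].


query (2,1) [L1,L2,L3] — begin 0,0,0
L1 α=2/3: [14/3, 48, 74/3]
L2 α=1/2: [202/3, 61/2, 509/6]
L3 α=1/2: [437/3, 457/4, 1493/12]
rounded: [146, 114, 124]

query (2,2) [L1,L2,L3] — begin 0,0,0
L1 α=1/4: [79/2, 75/2, 37/2]
L2 α=1/4: [741/8, 561/8, 141/8]
L3 α=1/2: [1509/16, 1945/16, 1069/16]
rounded: [94, 122, 67]

at x=0,y=0 over L1,L2,L3,L4,L5,L6:
L1 α=1/5: [29, 243/5, 97/5]
L2 α=1/4: [97/4, 707/10, 413/10]
L3 α=2/7: [2005/28, 1255/14, 449/14]
L4 α=1: [150, 104, 188]
L5 α=1/5: [788/5, 608/5, 170]
L6 α=1/2: [904/5, 529/5, 363/2]
= [181, 106, 182]

(1,2) stack=L1,L2,L3,L4,L5,L6; from [0,0,0]:
after L1 α=2/5: [66, 364/5, 188/5]
after L2 α=1: [197, 232, 123]
after L3 α=1/2: [161, 162, 163]
after L4 α=2/7: [1195/7, 1012/7, 1179/7]
after L5 α=6/7: [2161/49, 9034/49, 5421/49]
after L6 α=1/4: [15499/196, 38715/196, 24887/196]
= [79, 198, 127]

at x=3,y=0 over L1,L2,L3,L4,L5,L6:
after L1 α=1: [33, 58, 47]
after L2 α=2/5: [563/5, 652/5, 35]
after L3 α=2/3: [1903/15, 224/5, 539/3]
after L4 α=3/7: [1531/15, 2756/35, 317/3]
after L5 α=1/5: [7459/75, 14069/175, 1688/15]
after L6 α=4/7: [19059/175, 63207/1225, 5608/35]
rounded: [109, 52, 160]

(0,0) stack=L1,L2,L3,L4,L5; from [0,0,0]:
+L1 (α=1/5) → [29, 243/5, 97/5]
+L2 (α=1/4) → [97/4, 707/10, 413/10]
+L3 (α=2/7) → [2005/28, 1255/14, 449/14]
+L4 (α=1) → [150, 104, 188]
+L5 (α=1/5) → [788/5, 608/5, 170]
→ [158, 122, 170]

query (0,2) [L1,L2,L3,L4,L5] — begin 0,0,0
L1 α=1/2: [219/2, 37/2, 235/2]
L2 α=5/7: [374/7, 872/7, 1315/7]
L3 α=1: [96, 112, 37]
L4 α=1/2: [179/2, 187/2, 107]
L5 α=2/3: [121/2, 911/6, 43]
→ [60, 152, 43]

query (3,0) [L1,L2,L3,L4,L5] — begin 0,0,0
L1 α=1: [33, 58, 47]
L2 α=2/5: [563/5, 652/5, 35]
L3 α=2/3: [1903/15, 224/5, 539/3]
L4 α=3/7: [1531/15, 2756/35, 317/3]
L5 α=1/5: [7459/75, 14069/175, 1688/15]
rounded: [99, 80, 113]

(3,0) stack=L1,L2,L3,L4,L5,L7; from [0,0,0]:
+L1 (α=1) → [33, 58, 47]
+L2 (α=2/5) → [563/5, 652/5, 35]
+L3 (α=2/3) → [1903/15, 224/5, 539/3]
+L4 (α=3/7) → [1531/15, 2756/35, 317/3]
+L5 (α=1/5) → [7459/75, 14069/175, 1688/15]
+L7 (α=3/5) → [24818/375, 76438/875, 11431/75]
→ [66, 87, 152]


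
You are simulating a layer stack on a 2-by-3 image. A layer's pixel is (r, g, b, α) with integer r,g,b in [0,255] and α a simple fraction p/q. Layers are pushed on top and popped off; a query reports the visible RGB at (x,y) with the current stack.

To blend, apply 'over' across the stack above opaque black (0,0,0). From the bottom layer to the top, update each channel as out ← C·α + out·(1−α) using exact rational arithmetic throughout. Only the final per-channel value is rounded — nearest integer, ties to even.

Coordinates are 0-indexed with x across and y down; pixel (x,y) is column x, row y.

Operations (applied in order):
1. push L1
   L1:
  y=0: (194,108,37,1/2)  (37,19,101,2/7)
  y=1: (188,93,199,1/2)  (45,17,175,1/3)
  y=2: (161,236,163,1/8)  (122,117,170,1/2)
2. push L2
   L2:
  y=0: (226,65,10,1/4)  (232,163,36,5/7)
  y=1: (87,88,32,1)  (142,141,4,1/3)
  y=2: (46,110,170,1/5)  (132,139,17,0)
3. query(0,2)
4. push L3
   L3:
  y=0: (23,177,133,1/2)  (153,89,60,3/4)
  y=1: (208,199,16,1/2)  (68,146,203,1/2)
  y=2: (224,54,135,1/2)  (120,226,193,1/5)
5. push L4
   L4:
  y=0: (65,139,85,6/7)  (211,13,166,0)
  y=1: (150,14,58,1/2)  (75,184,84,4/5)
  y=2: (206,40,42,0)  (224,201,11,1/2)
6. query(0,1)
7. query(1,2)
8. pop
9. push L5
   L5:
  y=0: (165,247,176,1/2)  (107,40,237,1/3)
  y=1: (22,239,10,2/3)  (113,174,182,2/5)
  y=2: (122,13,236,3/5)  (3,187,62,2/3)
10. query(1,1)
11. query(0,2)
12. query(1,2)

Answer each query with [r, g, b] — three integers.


query (0,2) [L1,L2] — begin 0,0,0
L1 α=1/8: [161/8, 59/2, 163/8]
L2 α=1/5: [253/10, 228/5, 503/10]
= [25, 46, 50]

(0,1) stack=L1,L2,L3,L4; from [0,0,0]:
L1 α=1/2: [94, 93/2, 199/2]
L2 α=1: [87, 88, 32]
L3 α=1/2: [295/2, 287/2, 24]
L4 α=1/2: [595/4, 315/4, 41]
= [149, 79, 41]

query (1,2) [L1,L2,L3,L4] — begin 0,0,0
+L1 (α=1/2) → [61, 117/2, 85]
+L2 (α=0) → [61, 117/2, 85]
+L3 (α=1/5) → [364/5, 92, 533/5]
+L4 (α=1/2) → [742/5, 293/2, 294/5]
rounded: [148, 146, 59]

at x=1,y=1 over L1,L2,L3,L5:
+L1 (α=1/3) → [15, 17/3, 175/3]
+L2 (α=1/3) → [172/3, 457/9, 362/9]
+L3 (α=1/2) → [188/3, 1771/18, 2189/18]
+L5 (α=2/5) → [414/5, 3859/30, 4373/30]
= [83, 129, 146]

at x=0,y=2 over L1,L2,L3,L5:
+L1 (α=1/8) → [161/8, 59/2, 163/8]
+L2 (α=1/5) → [253/10, 228/5, 503/10]
+L3 (α=1/2) → [2493/20, 249/5, 1853/20]
+L5 (α=3/5) → [6153/50, 693/25, 8933/50]
= [123, 28, 179]

at x=1,y=2 over L1,L2,L3,L5:
+L1 (α=1/2) → [61, 117/2, 85]
+L2 (α=0) → [61, 117/2, 85]
+L3 (α=1/5) → [364/5, 92, 533/5]
+L5 (α=2/3) → [394/15, 466/3, 1153/15]
rounded: [26, 155, 77]


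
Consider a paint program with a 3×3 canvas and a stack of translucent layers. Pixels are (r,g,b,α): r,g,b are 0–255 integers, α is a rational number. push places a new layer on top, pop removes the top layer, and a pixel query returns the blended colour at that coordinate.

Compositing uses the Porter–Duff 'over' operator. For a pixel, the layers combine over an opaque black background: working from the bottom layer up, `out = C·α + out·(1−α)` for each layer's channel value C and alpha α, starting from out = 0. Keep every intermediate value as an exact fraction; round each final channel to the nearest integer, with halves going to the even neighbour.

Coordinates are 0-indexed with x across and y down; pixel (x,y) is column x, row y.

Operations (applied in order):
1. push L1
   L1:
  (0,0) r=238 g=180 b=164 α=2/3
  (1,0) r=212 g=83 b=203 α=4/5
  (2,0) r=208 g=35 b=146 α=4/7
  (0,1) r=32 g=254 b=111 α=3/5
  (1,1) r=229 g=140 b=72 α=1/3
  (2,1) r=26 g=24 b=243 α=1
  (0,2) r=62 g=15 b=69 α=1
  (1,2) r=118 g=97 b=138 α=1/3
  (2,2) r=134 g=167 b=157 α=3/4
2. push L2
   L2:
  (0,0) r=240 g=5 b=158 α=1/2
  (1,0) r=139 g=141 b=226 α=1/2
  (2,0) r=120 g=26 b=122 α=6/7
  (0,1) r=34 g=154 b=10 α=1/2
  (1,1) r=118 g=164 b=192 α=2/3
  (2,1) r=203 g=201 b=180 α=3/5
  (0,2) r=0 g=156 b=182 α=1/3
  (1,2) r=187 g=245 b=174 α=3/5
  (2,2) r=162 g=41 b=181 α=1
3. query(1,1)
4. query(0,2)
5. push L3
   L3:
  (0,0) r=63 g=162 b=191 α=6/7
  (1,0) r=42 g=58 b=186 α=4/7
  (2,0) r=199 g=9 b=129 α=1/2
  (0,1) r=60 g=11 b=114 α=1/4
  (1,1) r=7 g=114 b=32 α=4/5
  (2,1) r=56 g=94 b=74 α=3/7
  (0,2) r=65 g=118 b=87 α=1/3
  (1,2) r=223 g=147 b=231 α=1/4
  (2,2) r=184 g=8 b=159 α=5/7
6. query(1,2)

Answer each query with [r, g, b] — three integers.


at x=1,y=1 over L1,L2:
after L1 α=1/3: [229/3, 140/3, 24]
after L2 α=2/3: [937/9, 1124/9, 136]
= [104, 125, 136]

query (0,2) [L1,L2] — begin 0,0,0
after L1 α=1: [62, 15, 69]
after L2 α=1/3: [124/3, 62, 320/3]
= [41, 62, 107]

(1,2) stack=L1,L2,L3; from [0,0,0]:
+L1 (α=1/3) → [118/3, 97/3, 46]
+L2 (α=3/5) → [1919/15, 2399/15, 614/5]
+L3 (α=1/4) → [1517/10, 1567/10, 2997/20]
= [152, 157, 150]


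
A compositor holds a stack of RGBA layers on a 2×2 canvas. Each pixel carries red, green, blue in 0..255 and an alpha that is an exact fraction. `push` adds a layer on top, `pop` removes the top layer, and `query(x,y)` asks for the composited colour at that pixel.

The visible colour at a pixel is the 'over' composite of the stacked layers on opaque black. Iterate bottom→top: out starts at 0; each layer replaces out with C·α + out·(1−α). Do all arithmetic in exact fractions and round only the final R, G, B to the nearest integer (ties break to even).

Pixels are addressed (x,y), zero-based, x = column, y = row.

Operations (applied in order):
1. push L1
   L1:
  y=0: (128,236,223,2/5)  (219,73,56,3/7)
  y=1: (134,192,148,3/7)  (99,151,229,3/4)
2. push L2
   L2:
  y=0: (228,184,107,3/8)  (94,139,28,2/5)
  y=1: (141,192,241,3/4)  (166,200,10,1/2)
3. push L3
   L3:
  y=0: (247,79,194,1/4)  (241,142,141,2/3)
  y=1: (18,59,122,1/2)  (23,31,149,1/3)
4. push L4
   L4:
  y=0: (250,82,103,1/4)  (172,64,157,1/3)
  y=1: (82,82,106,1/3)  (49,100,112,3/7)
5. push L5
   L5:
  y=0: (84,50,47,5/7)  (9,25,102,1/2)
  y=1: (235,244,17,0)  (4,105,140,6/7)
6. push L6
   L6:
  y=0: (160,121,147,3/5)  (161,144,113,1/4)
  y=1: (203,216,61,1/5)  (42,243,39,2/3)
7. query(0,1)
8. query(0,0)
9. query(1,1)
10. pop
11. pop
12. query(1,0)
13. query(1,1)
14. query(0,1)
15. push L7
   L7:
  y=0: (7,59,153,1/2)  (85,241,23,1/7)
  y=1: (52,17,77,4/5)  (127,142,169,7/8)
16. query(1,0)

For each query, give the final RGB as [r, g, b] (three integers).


at x=0,y=1 over L1,L2,L3,L4,L5,L6:
L1 α=3/7: [402/7, 576/7, 444/7]
L2 α=3/4: [3363/28, 1152/7, 5505/28]
L3 α=1/2: [3867/56, 1565/14, 8921/56]
L4 α=1/3: [6163/84, 713/7, 3963/28]
L5 α=0: [6163/84, 713/7, 3963/28]
L6 α=1/5: [10426/105, 4364/35, 878/7]
→ [99, 125, 125]

query (0,0) [L1,L2,L3,L4,L5,L6] — begin 0,0,0
after L1 α=2/5: [256/5, 472/5, 446/5]
after L2 α=3/8: [235/2, 128, 767/8]
after L3 α=1/4: [1199/8, 463/4, 3853/32]
after L4 α=1/4: [5597/32, 1717/16, 14855/128]
after L5 α=5/7: [12317/112, 531/8, 29895/448]
after L6 α=3/5: [39197/280, 1983/20, 128679/1120]
= [140, 99, 115]

query (1,1) [L1,L2,L3,L4,L5,L6] — begin 0,0,0
+L1 (α=3/4) → [297/4, 453/4, 687/4]
+L2 (α=1/2) → [961/8, 1253/8, 727/8]
+L3 (α=1/3) → [351/4, 459/4, 441/4]
+L4 (α=3/7) → [498/7, 759/7, 111]
+L5 (α=6/7) → [666/49, 5169/49, 951/7]
+L6 (α=2/3) → [1594/49, 9661/49, 499/7]
= [33, 197, 71]

query (1,0) [L1,L2,L3,L4] — begin 0,0,0
+L1 (α=3/7) → [657/7, 219/7, 24]
+L2 (α=2/5) → [3287/35, 2603/35, 128/5]
+L3 (α=2/3) → [6719/35, 4181/35, 1538/15]
+L4 (α=1/3) → [6486/35, 3534/35, 5431/45]
= [185, 101, 121]

query (1,1) [L1,L2,L3,L4] — begin 0,0,0
+L1 (α=3/4) → [297/4, 453/4, 687/4]
+L2 (α=1/2) → [961/8, 1253/8, 727/8]
+L3 (α=1/3) → [351/4, 459/4, 441/4]
+L4 (α=3/7) → [498/7, 759/7, 111]
= [71, 108, 111]

at x=0,y=1 over L1,L2,L3,L4:
+L1 (α=3/7) → [402/7, 576/7, 444/7]
+L2 (α=3/4) → [3363/28, 1152/7, 5505/28]
+L3 (α=1/2) → [3867/56, 1565/14, 8921/56]
+L4 (α=1/3) → [6163/84, 713/7, 3963/28]
= [73, 102, 142]

(1,0) stack=L1,L2,L3,L4,L7; from [0,0,0]:
after L1 α=3/7: [657/7, 219/7, 24]
after L2 α=2/5: [3287/35, 2603/35, 128/5]
after L3 α=2/3: [6719/35, 4181/35, 1538/15]
after L4 α=1/3: [6486/35, 3534/35, 5431/45]
after L7 α=1/7: [41891/245, 29639/245, 1601/15]
= [171, 121, 107]


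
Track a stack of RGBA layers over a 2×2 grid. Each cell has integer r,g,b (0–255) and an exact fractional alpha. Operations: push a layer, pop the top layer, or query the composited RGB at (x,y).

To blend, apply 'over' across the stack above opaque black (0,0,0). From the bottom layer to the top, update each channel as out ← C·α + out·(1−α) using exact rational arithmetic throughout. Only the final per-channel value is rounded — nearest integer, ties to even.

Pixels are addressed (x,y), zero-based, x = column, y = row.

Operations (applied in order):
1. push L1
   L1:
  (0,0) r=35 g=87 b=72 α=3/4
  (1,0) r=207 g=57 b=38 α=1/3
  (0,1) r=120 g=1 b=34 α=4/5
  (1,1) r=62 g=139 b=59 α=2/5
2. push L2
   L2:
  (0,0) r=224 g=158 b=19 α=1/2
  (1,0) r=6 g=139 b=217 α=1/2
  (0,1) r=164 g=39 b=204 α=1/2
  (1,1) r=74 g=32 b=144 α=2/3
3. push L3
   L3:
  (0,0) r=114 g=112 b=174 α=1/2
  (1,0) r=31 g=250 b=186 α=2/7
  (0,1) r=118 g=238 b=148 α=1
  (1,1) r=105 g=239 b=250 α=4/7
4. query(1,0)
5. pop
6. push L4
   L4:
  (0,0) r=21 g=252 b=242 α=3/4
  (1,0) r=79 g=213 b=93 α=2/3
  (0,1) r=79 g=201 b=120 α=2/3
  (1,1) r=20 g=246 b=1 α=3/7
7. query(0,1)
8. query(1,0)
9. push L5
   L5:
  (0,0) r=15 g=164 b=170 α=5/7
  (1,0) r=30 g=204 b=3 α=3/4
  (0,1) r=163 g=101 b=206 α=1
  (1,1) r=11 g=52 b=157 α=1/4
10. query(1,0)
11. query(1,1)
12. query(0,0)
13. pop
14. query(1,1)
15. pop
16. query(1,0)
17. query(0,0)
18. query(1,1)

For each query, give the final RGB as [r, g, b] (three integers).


(1,0) stack=L1,L2,L3; from [0,0,0]:
after L1 α=1/3: [69, 19, 38/3]
after L2 α=1/2: [75/2, 79, 689/6]
after L3 α=2/7: [499/14, 895/7, 811/6]
rounded: [36, 128, 135]

(0,1) stack=L1,L2,L4; from [0,0,0]:
L1 α=4/5: [96, 4/5, 136/5]
L2 α=1/2: [130, 199/10, 578/5]
L4 α=2/3: [96, 4219/30, 1778/15]
rounded: [96, 141, 119]

query (1,0) [L1,L2,L4] — begin 0,0,0
+L1 (α=1/3) → [69, 19, 38/3]
+L2 (α=1/2) → [75/2, 79, 689/6]
+L4 (α=2/3) → [391/6, 505/3, 1805/18]
= [65, 168, 100]

(1,0) stack=L1,L2,L4,L5; from [0,0,0]:
after L1 α=1/3: [69, 19, 38/3]
after L2 α=1/2: [75/2, 79, 689/6]
after L4 α=2/3: [391/6, 505/3, 1805/18]
after L5 α=3/4: [931/24, 2341/12, 1967/72]
= [39, 195, 27]

(1,1) stack=L1,L2,L4,L5; from [0,0,0]:
L1 α=2/5: [124/5, 278/5, 118/5]
L2 α=2/3: [288/5, 598/15, 1558/15]
L4 α=3/7: [1452/35, 13462/105, 6277/105]
L5 α=1/4: [4741/140, 7641/70, 2943/35]
→ [34, 109, 84]

at x=0,y=0 over L1,L2,L4,L5:
after L1 α=3/4: [105/4, 261/4, 54]
after L2 α=1/2: [1001/8, 893/8, 73/2]
after L4 α=3/4: [1505/32, 6941/32, 1525/8]
after L5 α=5/7: [2705/112, 20061/112, 4925/28]
→ [24, 179, 176]

query (1,1) [L1,L2,L4] — begin 0,0,0
after L1 α=2/5: [124/5, 278/5, 118/5]
after L2 α=2/3: [288/5, 598/15, 1558/15]
after L4 α=3/7: [1452/35, 13462/105, 6277/105]
→ [41, 128, 60]

at x=1,y=0 over L1,L2:
+L1 (α=1/3) → [69, 19, 38/3]
+L2 (α=1/2) → [75/2, 79, 689/6]
→ [38, 79, 115]

(0,0) stack=L1,L2; from [0,0,0]:
+L1 (α=3/4) → [105/4, 261/4, 54]
+L2 (α=1/2) → [1001/8, 893/8, 73/2]
→ [125, 112, 36]

query (1,1) [L1,L2] — begin 0,0,0
+L1 (α=2/5) → [124/5, 278/5, 118/5]
+L2 (α=2/3) → [288/5, 598/15, 1558/15]
→ [58, 40, 104]


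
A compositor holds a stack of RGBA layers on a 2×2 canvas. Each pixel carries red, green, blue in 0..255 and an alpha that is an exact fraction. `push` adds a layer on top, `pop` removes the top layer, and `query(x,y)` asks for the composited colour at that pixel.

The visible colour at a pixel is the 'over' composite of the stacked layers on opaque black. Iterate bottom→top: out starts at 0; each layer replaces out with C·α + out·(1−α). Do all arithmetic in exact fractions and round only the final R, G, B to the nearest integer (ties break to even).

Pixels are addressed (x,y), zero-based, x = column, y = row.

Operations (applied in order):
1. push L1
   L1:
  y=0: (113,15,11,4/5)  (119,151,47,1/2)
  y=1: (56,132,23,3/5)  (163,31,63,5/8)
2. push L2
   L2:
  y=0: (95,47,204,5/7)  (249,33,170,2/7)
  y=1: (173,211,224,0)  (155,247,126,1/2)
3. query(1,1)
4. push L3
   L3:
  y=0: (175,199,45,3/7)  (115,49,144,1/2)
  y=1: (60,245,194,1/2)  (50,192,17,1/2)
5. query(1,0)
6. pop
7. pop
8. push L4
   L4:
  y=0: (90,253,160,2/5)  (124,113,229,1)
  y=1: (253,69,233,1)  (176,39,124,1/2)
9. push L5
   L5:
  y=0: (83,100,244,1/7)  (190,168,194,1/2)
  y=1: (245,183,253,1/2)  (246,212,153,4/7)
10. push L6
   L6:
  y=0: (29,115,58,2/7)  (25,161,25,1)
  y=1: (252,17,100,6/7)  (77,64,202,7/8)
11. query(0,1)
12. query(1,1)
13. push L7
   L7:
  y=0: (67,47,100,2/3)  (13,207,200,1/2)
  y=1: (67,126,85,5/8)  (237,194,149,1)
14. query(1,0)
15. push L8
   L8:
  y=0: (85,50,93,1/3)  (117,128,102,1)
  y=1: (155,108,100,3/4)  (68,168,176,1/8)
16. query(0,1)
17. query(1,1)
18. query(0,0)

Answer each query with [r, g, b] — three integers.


(1,1) stack=L1,L2; from [0,0,0]:
L1 α=5/8: [815/8, 155/8, 315/8]
L2 α=1/2: [2055/16, 2131/16, 1323/16]
→ [128, 133, 83]

at x=1,y=0 over L1,L2,L3:
+L1 (α=1/2) → [119/2, 151/2, 47/2]
+L2 (α=2/7) → [1591/14, 887/14, 915/14]
+L3 (α=1/2) → [3201/28, 1573/28, 2931/28]
→ [114, 56, 105]

query (0,1) [L1,L4,L5,L6] — begin 0,0,0
after L1 α=3/5: [168/5, 396/5, 69/5]
after L4 α=1: [253, 69, 233]
after L5 α=1/2: [249, 126, 243]
after L6 α=6/7: [1761/7, 228/7, 843/7]
rounded: [252, 33, 120]

(1,1) stack=L1,L4,L5,L6; from [0,0,0]:
+L1 (α=5/8) → [815/8, 155/8, 315/8]
+L4 (α=1/2) → [2223/16, 467/16, 1307/16]
+L5 (α=4/7) → [22413/112, 14969/112, 1959/16]
+L6 (α=7/8) → [82781/896, 65145/896, 24583/128]
= [92, 73, 192]

(1,0) stack=L1,L4,L5,L6,L7; from [0,0,0]:
L1 α=1/2: [119/2, 151/2, 47/2]
L4 α=1: [124, 113, 229]
L5 α=1/2: [157, 281/2, 423/2]
L6 α=1: [25, 161, 25]
L7 α=1/2: [19, 184, 225/2]
→ [19, 184, 112]

at x=0,y=1 over L1,L4,L5,L6,L7,L8:
after L1 α=3/5: [168/5, 396/5, 69/5]
after L4 α=1: [253, 69, 233]
after L5 α=1/2: [249, 126, 243]
after L6 α=6/7: [1761/7, 228/7, 843/7]
after L7 α=5/8: [1907/14, 2547/28, 688/7]
after L8 α=3/4: [8417/56, 11619/112, 697/7]
rounded: [150, 104, 100]

at x=1,y=1 over L1,L4,L5,L6,L7,L8:
after L1 α=5/8: [815/8, 155/8, 315/8]
after L4 α=1/2: [2223/16, 467/16, 1307/16]
after L5 α=4/7: [22413/112, 14969/112, 1959/16]
after L6 α=7/8: [82781/896, 65145/896, 24583/128]
after L7 α=1: [237, 194, 149]
after L8 α=1/8: [1727/8, 763/4, 1219/8]
→ [216, 191, 152]

query (0,0) [L1,L4,L5,L6,L7,L8] — begin 0,0,0
+L1 (α=4/5) → [452/5, 12, 44/5]
+L4 (α=2/5) → [2256/25, 542/5, 1732/25]
+L5 (α=1/7) → [15611/175, 536/5, 2356/25]
+L6 (α=2/7) → [17641/245, 766/7, 2936/35]
+L7 (α=2/3) → [50471/735, 1424/21, 3312/35]
+L8 (α=1/3) → [163417/2205, 3898/63, 3293/35]
rounded: [74, 62, 94]


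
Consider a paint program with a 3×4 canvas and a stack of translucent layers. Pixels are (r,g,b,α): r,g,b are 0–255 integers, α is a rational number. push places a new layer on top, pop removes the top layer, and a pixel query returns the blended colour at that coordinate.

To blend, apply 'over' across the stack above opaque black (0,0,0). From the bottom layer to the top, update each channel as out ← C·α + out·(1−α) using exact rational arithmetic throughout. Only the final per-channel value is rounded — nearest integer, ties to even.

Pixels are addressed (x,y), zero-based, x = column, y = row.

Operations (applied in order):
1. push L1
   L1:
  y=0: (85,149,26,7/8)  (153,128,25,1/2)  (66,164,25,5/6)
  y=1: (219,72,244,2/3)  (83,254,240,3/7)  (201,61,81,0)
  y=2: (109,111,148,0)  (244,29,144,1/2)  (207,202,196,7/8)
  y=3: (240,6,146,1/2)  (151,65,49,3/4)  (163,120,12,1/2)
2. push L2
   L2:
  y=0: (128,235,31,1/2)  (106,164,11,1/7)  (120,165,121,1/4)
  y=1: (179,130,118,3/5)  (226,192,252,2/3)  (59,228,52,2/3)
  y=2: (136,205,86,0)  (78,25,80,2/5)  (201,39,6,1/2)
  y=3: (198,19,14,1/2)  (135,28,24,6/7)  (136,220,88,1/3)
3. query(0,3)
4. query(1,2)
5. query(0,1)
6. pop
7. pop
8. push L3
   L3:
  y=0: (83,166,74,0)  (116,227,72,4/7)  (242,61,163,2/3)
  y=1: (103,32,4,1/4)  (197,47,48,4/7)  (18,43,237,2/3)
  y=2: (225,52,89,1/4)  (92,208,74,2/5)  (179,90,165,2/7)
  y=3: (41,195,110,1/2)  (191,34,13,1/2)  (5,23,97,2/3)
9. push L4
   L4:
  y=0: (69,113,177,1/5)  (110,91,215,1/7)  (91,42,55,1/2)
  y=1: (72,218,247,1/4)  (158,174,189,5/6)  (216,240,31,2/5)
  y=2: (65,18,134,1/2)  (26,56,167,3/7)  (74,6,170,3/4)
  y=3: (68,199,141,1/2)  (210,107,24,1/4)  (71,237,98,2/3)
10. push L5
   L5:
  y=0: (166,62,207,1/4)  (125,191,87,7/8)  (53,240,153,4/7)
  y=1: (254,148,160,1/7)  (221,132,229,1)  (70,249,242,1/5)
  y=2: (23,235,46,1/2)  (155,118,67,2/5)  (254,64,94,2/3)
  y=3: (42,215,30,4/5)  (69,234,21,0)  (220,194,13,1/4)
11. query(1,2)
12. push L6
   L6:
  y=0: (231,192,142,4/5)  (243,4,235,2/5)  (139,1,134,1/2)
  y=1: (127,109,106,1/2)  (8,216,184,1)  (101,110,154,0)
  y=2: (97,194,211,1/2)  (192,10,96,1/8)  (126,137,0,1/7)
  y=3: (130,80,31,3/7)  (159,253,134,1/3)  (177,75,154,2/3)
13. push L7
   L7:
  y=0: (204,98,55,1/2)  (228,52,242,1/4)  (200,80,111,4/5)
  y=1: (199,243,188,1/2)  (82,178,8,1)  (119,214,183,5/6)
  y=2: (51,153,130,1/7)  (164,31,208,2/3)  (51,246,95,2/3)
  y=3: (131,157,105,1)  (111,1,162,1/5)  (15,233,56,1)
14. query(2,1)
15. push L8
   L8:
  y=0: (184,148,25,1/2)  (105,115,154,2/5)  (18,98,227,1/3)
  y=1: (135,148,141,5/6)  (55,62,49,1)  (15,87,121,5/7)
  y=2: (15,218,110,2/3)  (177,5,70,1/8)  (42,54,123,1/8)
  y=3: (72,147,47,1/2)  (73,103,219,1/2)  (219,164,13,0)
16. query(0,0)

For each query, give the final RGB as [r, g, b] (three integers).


query (0,3) [L1,L2] — begin 0,0,0
+L1 (α=1/2) → [120, 3, 73]
+L2 (α=1/2) → [159, 11, 87/2]
→ [159, 11, 44]

at x=1,y=2 over L1,L2:
after L1 α=1/2: [122, 29/2, 72]
after L2 α=2/5: [522/5, 187/10, 376/5]
→ [104, 19, 75]

query (0,1) [L1,L2] — begin 0,0,0
after L1 α=2/3: [146, 48, 488/3]
after L2 α=3/5: [829/5, 486/5, 2038/15]
→ [166, 97, 136]

at x=1,y=2 over L3,L4,L5:
+L3 (α=2/5) → [184/5, 416/5, 148/5]
+L4 (α=3/7) → [1126/35, 2504/35, 3097/35]
+L5 (α=2/5) → [14228/175, 15772/175, 13981/175]
rounded: [81, 90, 80]

(2,1) stack=L3,L4,L5,L6,L7; from [0,0,0]:
after L3 α=2/3: [12, 86/3, 158]
after L4 α=2/5: [468/5, 566/5, 536/5]
after L5 α=1/5: [2222/25, 3509/25, 3354/25]
after L6 α=0: [2222/25, 3509/25, 3354/25]
after L7 α=5/6: [5699/50, 30259/150, 8743/50]
→ [114, 202, 175]

query (0,0) [L3,L4,L5,L6,L7,L8] — begin 0,0,0
L3 α=0: [0, 0, 0]
L4 α=1/5: [69/5, 113/5, 177/5]
L5 α=1/4: [1037/20, 649/20, 783/10]
L6 α=4/5: [19517/100, 16009/100, 6463/50]
L7 α=1/2: [39917/200, 25809/200, 9213/100]
L8 α=1/2: [76717/400, 55409/400, 11713/200]
→ [192, 139, 59]
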